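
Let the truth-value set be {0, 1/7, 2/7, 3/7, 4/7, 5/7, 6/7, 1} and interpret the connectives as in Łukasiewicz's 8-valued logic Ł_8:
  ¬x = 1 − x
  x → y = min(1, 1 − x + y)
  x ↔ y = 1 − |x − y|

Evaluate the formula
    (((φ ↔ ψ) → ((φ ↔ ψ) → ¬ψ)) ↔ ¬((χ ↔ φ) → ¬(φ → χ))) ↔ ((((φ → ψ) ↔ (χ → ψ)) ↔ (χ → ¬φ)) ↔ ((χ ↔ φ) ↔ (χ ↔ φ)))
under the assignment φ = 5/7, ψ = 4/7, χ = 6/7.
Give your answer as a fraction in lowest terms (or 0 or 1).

φ ↔ ψ = 5/7 ↔ 4/7 = 6/7
φ ↔ ψ = 5/7 ↔ 4/7 = 6/7
¬ψ = ¬4/7 = 3/7
(φ ↔ ψ) → ¬ψ = 6/7 → 3/7 = 4/7
(φ ↔ ψ) → ((φ ↔ ψ) → ¬ψ) = 6/7 → 4/7 = 5/7
χ ↔ φ = 6/7 ↔ 5/7 = 6/7
φ → χ = 5/7 → 6/7 = 1
¬(φ → χ) = ¬1 = 0
(χ ↔ φ) → ¬(φ → χ) = 6/7 → 0 = 1/7
¬((χ ↔ φ) → ¬(φ → χ)) = ¬1/7 = 6/7
((φ ↔ ψ) → ((φ ↔ ψ) → ¬ψ)) ↔ ¬((χ ↔ φ) → ¬(φ → χ)) = 5/7 ↔ 6/7 = 6/7
φ → ψ = 5/7 → 4/7 = 6/7
χ → ψ = 6/7 → 4/7 = 5/7
(φ → ψ) ↔ (χ → ψ) = 6/7 ↔ 5/7 = 6/7
¬φ = ¬5/7 = 2/7
χ → ¬φ = 6/7 → 2/7 = 3/7
((φ → ψ) ↔ (χ → ψ)) ↔ (χ → ¬φ) = 6/7 ↔ 3/7 = 4/7
χ ↔ φ = 6/7 ↔ 5/7 = 6/7
χ ↔ φ = 6/7 ↔ 5/7 = 6/7
(χ ↔ φ) ↔ (χ ↔ φ) = 6/7 ↔ 6/7 = 1
(((φ → ψ) ↔ (χ → ψ)) ↔ (χ → ¬φ)) ↔ ((χ ↔ φ) ↔ (χ ↔ φ)) = 4/7 ↔ 1 = 4/7
(((φ ↔ ψ) → ((φ ↔ ψ) → ¬ψ)) ↔ ¬((χ ↔ φ) → ¬(φ → χ))) ↔ ((((φ → ψ) ↔ (χ → ψ)) ↔ (χ → ¬φ)) ↔ ((χ ↔ φ) ↔ (χ ↔ φ))) = 6/7 ↔ 4/7 = 5/7

5/7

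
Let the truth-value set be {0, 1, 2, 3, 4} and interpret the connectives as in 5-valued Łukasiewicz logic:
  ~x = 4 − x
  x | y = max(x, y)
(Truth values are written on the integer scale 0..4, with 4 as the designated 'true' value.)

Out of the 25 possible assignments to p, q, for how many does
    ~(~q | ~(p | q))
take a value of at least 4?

value 4: 5 assignments (counts)
value 3: 5 assignments
value 2: 5 assignments
value 1: 5 assignments
value 0: 5 assignments
So 5 of the 25 assignments meet the threshold.

5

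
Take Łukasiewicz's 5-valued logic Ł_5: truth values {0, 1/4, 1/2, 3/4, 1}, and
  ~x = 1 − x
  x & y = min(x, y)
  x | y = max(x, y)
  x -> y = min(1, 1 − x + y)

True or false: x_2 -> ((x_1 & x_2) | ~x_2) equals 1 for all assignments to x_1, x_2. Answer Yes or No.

No

Counterexample: take x_1 = 0, x_2 = 3/4.
x_1 & x_2 = 0 & 3/4 = 0
~x_2 = ~3/4 = 1/4
(x_1 & x_2) | ~x_2 = 0 | 1/4 = 1/4
x_2 -> ((x_1 & x_2) | ~x_2) = 3/4 -> 1/4 = 1/2
This gives 1/2 ≠ 1.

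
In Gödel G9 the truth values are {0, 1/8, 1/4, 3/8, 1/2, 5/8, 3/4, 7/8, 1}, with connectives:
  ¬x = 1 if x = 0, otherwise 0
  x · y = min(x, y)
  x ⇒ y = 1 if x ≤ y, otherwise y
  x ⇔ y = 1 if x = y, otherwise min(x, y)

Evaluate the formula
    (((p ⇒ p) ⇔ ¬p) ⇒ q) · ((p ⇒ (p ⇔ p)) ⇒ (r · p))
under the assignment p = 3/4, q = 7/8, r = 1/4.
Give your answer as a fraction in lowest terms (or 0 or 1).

p ⇒ p = 3/4 ⇒ 3/4 = 1
¬p = ¬3/4 = 0
(p ⇒ p) ⇔ ¬p = 1 ⇔ 0 = 0
((p ⇒ p) ⇔ ¬p) ⇒ q = 0 ⇒ 7/8 = 1
p ⇔ p = 3/4 ⇔ 3/4 = 1
p ⇒ (p ⇔ p) = 3/4 ⇒ 1 = 1
r · p = 1/4 · 3/4 = 1/4
(p ⇒ (p ⇔ p)) ⇒ (r · p) = 1 ⇒ 1/4 = 1/4
(((p ⇒ p) ⇔ ¬p) ⇒ q) · ((p ⇒ (p ⇔ p)) ⇒ (r · p)) = 1 · 1/4 = 1/4

1/4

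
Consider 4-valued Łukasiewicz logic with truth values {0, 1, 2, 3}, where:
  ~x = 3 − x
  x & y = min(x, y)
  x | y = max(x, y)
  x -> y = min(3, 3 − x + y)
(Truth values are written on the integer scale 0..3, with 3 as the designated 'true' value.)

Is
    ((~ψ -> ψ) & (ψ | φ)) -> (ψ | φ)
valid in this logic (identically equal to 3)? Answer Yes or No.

Yes

φ = 0, ψ = 0 ↦ 3
φ = 0, ψ = 1 ↦ 3
φ = 0, ψ = 2 ↦ 3
φ = 0, ψ = 3 ↦ 3
φ = 1, ψ = 0 ↦ 3
φ = 1, ψ = 1 ↦ 3
φ = 1, ψ = 2 ↦ 3
φ = 1, ψ = 3 ↦ 3
φ = 2, ψ = 0 ↦ 3
φ = 2, ψ = 1 ↦ 3
φ = 2, ψ = 2 ↦ 3
φ = 2, ψ = 3 ↦ 3
φ = 3, ψ = 0 ↦ 3
φ = 3, ψ = 1 ↦ 3
φ = 3, ψ = 2 ↦ 3
φ = 3, ψ = 3 ↦ 3
Every assignment gives a value ≥ 3.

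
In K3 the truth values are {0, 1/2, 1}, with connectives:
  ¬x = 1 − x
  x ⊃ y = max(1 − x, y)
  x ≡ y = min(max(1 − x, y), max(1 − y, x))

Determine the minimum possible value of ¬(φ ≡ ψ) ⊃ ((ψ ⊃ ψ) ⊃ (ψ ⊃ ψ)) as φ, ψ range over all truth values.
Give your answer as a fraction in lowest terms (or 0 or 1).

1/2

Take φ = 0, ψ = 1/2:
φ ≡ ψ = 0 ≡ 1/2 = 1/2
¬(φ ≡ ψ) = ¬1/2 = 1/2
ψ ⊃ ψ = 1/2 ⊃ 1/2 = 1/2
ψ ⊃ ψ = 1/2 ⊃ 1/2 = 1/2
(ψ ⊃ ψ) ⊃ (ψ ⊃ ψ) = 1/2 ⊃ 1/2 = 1/2
¬(φ ≡ ψ) ⊃ ((ψ ⊃ ψ) ⊃ (ψ ⊃ ψ)) = 1/2 ⊃ 1/2 = 1/2
No assignment yields a value below 1/2, so this is the minimum.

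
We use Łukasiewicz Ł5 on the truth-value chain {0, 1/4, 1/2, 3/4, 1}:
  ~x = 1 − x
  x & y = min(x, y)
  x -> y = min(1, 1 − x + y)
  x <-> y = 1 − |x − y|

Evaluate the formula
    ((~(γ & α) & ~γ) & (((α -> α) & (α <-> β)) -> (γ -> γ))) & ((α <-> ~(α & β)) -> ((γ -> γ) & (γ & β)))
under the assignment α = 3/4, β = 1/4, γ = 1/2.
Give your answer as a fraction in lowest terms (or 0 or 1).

1/4

γ & α = 1/2 & 3/4 = 1/2
~(γ & α) = ~1/2 = 1/2
~γ = ~1/2 = 1/2
~(γ & α) & ~γ = 1/2 & 1/2 = 1/2
α -> α = 3/4 -> 3/4 = 1
α <-> β = 3/4 <-> 1/4 = 1/2
(α -> α) & (α <-> β) = 1 & 1/2 = 1/2
γ -> γ = 1/2 -> 1/2 = 1
((α -> α) & (α <-> β)) -> (γ -> γ) = 1/2 -> 1 = 1
(~(γ & α) & ~γ) & (((α -> α) & (α <-> β)) -> (γ -> γ)) = 1/2 & 1 = 1/2
α & β = 3/4 & 1/4 = 1/4
~(α & β) = ~1/4 = 3/4
α <-> ~(α & β) = 3/4 <-> 3/4 = 1
γ -> γ = 1/2 -> 1/2 = 1
γ & β = 1/2 & 1/4 = 1/4
(γ -> γ) & (γ & β) = 1 & 1/4 = 1/4
(α <-> ~(α & β)) -> ((γ -> γ) & (γ & β)) = 1 -> 1/4 = 1/4
((~(γ & α) & ~γ) & (((α -> α) & (α <-> β)) -> (γ -> γ))) & ((α <-> ~(α & β)) -> ((γ -> γ) & (γ & β))) = 1/2 & 1/4 = 1/4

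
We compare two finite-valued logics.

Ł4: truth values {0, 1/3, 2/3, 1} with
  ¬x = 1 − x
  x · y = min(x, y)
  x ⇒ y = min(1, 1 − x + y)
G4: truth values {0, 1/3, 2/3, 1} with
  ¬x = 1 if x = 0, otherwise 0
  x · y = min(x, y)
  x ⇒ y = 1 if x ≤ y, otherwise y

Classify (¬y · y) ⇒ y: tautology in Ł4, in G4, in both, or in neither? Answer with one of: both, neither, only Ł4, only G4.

In Ł4: every assignment gives 1 — tautology.
In G4: every assignment gives 1 — tautology.

both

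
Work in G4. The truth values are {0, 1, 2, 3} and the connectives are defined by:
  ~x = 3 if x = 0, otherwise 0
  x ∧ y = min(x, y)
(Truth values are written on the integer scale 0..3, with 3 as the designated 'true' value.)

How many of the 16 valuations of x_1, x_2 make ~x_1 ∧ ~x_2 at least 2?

x_1 = 0, x_2 = 0 ↦ 3  ≥
x_1 = 0, x_2 = 1 ↦ 0  <
x_1 = 0, x_2 = 2 ↦ 0  <
x_1 = 0, x_2 = 3 ↦ 0  <
x_1 = 1, x_2 = 0 ↦ 0  <
x_1 = 1, x_2 = 1 ↦ 0  <
x_1 = 1, x_2 = 2 ↦ 0  <
x_1 = 1, x_2 = 3 ↦ 0  <
x_1 = 2, x_2 = 0 ↦ 0  <
x_1 = 2, x_2 = 1 ↦ 0  <
x_1 = 2, x_2 = 2 ↦ 0  <
x_1 = 2, x_2 = 3 ↦ 0  <
x_1 = 3, x_2 = 0 ↦ 0  <
x_1 = 3, x_2 = 1 ↦ 0  <
x_1 = 3, x_2 = 2 ↦ 0  <
x_1 = 3, x_2 = 3 ↦ 0  <
So 1 of the 16 assignments meets the threshold.

1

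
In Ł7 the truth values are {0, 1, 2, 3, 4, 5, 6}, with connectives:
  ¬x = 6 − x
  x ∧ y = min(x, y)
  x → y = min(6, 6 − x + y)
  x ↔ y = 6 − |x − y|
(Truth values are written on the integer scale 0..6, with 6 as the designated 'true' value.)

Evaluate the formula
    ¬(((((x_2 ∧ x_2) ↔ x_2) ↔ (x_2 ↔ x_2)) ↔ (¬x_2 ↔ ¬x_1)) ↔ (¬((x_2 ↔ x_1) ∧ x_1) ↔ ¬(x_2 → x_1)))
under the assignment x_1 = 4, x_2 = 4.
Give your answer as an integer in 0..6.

x_2 ∧ x_2 = 4 ∧ 4 = 4
(x_2 ∧ x_2) ↔ x_2 = 4 ↔ 4 = 6
x_2 ↔ x_2 = 4 ↔ 4 = 6
((x_2 ∧ x_2) ↔ x_2) ↔ (x_2 ↔ x_2) = 6 ↔ 6 = 6
¬x_2 = ¬4 = 2
¬x_1 = ¬4 = 2
¬x_2 ↔ ¬x_1 = 2 ↔ 2 = 6
(((x_2 ∧ x_2) ↔ x_2) ↔ (x_2 ↔ x_2)) ↔ (¬x_2 ↔ ¬x_1) = 6 ↔ 6 = 6
x_2 ↔ x_1 = 4 ↔ 4 = 6
(x_2 ↔ x_1) ∧ x_1 = 6 ∧ 4 = 4
¬((x_2 ↔ x_1) ∧ x_1) = ¬4 = 2
x_2 → x_1 = 4 → 4 = 6
¬(x_2 → x_1) = ¬6 = 0
¬((x_2 ↔ x_1) ∧ x_1) ↔ ¬(x_2 → x_1) = 2 ↔ 0 = 4
((((x_2 ∧ x_2) ↔ x_2) ↔ (x_2 ↔ x_2)) ↔ (¬x_2 ↔ ¬x_1)) ↔ (¬((x_2 ↔ x_1) ∧ x_1) ↔ ¬(x_2 → x_1)) = 6 ↔ 4 = 4
¬(((((x_2 ∧ x_2) ↔ x_2) ↔ (x_2 ↔ x_2)) ↔ (¬x_2 ↔ ¬x_1)) ↔ (¬((x_2 ↔ x_1) ∧ x_1) ↔ ¬(x_2 → x_1))) = ¬4 = 2

2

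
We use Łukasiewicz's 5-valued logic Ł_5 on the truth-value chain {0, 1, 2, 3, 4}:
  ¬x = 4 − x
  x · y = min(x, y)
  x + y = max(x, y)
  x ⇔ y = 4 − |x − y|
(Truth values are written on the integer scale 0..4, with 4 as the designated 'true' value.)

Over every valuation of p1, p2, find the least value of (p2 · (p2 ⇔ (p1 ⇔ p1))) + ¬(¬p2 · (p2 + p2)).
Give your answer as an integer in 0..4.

Take p1 = 0, p2 = 2:
p1 ⇔ p1 = 0 ⇔ 0 = 4
p2 ⇔ (p1 ⇔ p1) = 2 ⇔ 4 = 2
p2 · (p2 ⇔ (p1 ⇔ p1)) = 2 · 2 = 2
¬p2 = ¬2 = 2
p2 + p2 = 2 + 2 = 2
¬p2 · (p2 + p2) = 2 · 2 = 2
¬(¬p2 · (p2 + p2)) = ¬2 = 2
(p2 · (p2 ⇔ (p1 ⇔ p1))) + ¬(¬p2 · (p2 + p2)) = 2 + 2 = 2
No assignment yields a value below 2, so this is the minimum.

2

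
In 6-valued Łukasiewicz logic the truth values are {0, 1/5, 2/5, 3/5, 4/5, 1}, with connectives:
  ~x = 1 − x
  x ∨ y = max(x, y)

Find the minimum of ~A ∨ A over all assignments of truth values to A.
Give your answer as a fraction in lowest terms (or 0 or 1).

Take A = 2/5:
~A = ~2/5 = 3/5
~A ∨ A = 3/5 ∨ 2/5 = 3/5
No assignment yields a value below 3/5, so this is the minimum.

3/5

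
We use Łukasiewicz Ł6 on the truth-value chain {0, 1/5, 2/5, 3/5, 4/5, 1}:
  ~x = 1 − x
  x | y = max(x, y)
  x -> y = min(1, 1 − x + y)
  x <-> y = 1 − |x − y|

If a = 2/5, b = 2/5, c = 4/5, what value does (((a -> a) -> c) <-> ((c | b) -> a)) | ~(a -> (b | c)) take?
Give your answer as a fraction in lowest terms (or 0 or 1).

a -> a = 2/5 -> 2/5 = 1
(a -> a) -> c = 1 -> 4/5 = 4/5
c | b = 4/5 | 2/5 = 4/5
(c | b) -> a = 4/5 -> 2/5 = 3/5
((a -> a) -> c) <-> ((c | b) -> a) = 4/5 <-> 3/5 = 4/5
b | c = 2/5 | 4/5 = 4/5
a -> (b | c) = 2/5 -> 4/5 = 1
~(a -> (b | c)) = ~1 = 0
(((a -> a) -> c) <-> ((c | b) -> a)) | ~(a -> (b | c)) = 4/5 | 0 = 4/5

4/5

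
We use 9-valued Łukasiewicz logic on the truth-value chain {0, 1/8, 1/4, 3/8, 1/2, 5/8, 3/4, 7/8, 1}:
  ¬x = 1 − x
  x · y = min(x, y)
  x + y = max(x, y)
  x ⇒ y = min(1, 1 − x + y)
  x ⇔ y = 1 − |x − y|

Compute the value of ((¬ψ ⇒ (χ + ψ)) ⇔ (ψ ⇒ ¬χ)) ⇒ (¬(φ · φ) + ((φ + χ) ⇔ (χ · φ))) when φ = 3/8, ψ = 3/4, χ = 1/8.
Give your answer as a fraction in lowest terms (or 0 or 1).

3/4

¬ψ = ¬3/4 = 1/4
χ + ψ = 1/8 + 3/4 = 3/4
¬ψ ⇒ (χ + ψ) = 1/4 ⇒ 3/4 = 1
¬χ = ¬1/8 = 7/8
ψ ⇒ ¬χ = 3/4 ⇒ 7/8 = 1
(¬ψ ⇒ (χ + ψ)) ⇔ (ψ ⇒ ¬χ) = 1 ⇔ 1 = 1
φ · φ = 3/8 · 3/8 = 3/8
¬(φ · φ) = ¬3/8 = 5/8
φ + χ = 3/8 + 1/8 = 3/8
χ · φ = 1/8 · 3/8 = 1/8
(φ + χ) ⇔ (χ · φ) = 3/8 ⇔ 1/8 = 3/4
¬(φ · φ) + ((φ + χ) ⇔ (χ · φ)) = 5/8 + 3/4 = 3/4
((¬ψ ⇒ (χ + ψ)) ⇔ (ψ ⇒ ¬χ)) ⇒ (¬(φ · φ) + ((φ + χ) ⇔ (χ · φ))) = 1 ⇒ 3/4 = 3/4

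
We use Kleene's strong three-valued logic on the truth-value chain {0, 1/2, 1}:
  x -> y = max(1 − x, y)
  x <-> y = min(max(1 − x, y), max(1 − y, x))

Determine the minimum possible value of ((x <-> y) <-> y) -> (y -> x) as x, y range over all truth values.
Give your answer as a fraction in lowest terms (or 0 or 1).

1/2

Take x = 0, y = 1/2:
x <-> y = 0 <-> 1/2 = 1/2
(x <-> y) <-> y = 1/2 <-> 1/2 = 1/2
y -> x = 1/2 -> 0 = 1/2
((x <-> y) <-> y) -> (y -> x) = 1/2 -> 1/2 = 1/2
No assignment yields a value below 1/2, so this is the minimum.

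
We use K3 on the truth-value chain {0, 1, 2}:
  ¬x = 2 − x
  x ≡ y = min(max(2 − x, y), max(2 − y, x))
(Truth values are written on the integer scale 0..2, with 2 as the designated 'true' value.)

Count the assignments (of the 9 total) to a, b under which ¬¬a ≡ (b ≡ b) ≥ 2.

a = 0, b = 0 ↦ 0  <
a = 0, b = 1 ↦ 1  <
a = 0, b = 2 ↦ 0  <
a = 1, b = 0 ↦ 1  <
a = 1, b = 1 ↦ 1  <
a = 1, b = 2 ↦ 1  <
a = 2, b = 0 ↦ 2  ≥
a = 2, b = 1 ↦ 1  <
a = 2, b = 2 ↦ 2  ≥
So 2 of the 9 assignments meet the threshold.

2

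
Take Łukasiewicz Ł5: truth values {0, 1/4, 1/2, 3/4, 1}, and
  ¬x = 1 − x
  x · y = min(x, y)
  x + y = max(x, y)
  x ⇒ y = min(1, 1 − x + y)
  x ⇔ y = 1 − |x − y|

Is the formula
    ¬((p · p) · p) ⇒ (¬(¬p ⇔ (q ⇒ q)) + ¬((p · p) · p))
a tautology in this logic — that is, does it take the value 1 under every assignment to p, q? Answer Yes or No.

At p = 1/4, q = 0, for instance:
p · p = 1/4 · 1/4 = 1/4
(p · p) · p = 1/4 · 1/4 = 1/4
¬((p · p) · p) = ¬1/4 = 3/4
¬p = ¬1/4 = 3/4
q ⇒ q = 0 ⇒ 0 = 1
¬p ⇔ (q ⇒ q) = 3/4 ⇔ 1 = 3/4
¬(¬p ⇔ (q ⇒ q)) = ¬3/4 = 1/4
¬(¬p ⇔ (q ⇒ q)) + ¬((p · p) · p) = 1/4 + 3/4 = 3/4
¬((p · p) · p) ⇒ (¬(¬p ⇔ (q ⇒ q)) + ¬((p · p) · p)) = 3/4 ⇒ 3/4 = 1
and checking the remaining 24 assignments likewise gives ≥ 1 in every case.

Yes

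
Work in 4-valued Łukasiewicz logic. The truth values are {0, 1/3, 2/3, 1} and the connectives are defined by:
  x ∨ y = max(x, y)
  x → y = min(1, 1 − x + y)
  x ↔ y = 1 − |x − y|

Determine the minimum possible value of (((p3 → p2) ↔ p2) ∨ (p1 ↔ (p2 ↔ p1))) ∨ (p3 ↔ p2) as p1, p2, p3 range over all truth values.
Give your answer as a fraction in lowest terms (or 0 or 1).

2/3

Take p1 = 0, p2 = 0, p3 = 1/3:
p3 → p2 = 1/3 → 0 = 2/3
(p3 → p2) ↔ p2 = 2/3 ↔ 0 = 1/3
p2 ↔ p1 = 0 ↔ 0 = 1
p1 ↔ (p2 ↔ p1) = 0 ↔ 1 = 0
((p3 → p2) ↔ p2) ∨ (p1 ↔ (p2 ↔ p1)) = 1/3 ∨ 0 = 1/3
p3 ↔ p2 = 1/3 ↔ 0 = 2/3
(((p3 → p2) ↔ p2) ∨ (p1 ↔ (p2 ↔ p1))) ∨ (p3 ↔ p2) = 1/3 ∨ 2/3 = 2/3
No assignment yields a value below 2/3, so this is the minimum.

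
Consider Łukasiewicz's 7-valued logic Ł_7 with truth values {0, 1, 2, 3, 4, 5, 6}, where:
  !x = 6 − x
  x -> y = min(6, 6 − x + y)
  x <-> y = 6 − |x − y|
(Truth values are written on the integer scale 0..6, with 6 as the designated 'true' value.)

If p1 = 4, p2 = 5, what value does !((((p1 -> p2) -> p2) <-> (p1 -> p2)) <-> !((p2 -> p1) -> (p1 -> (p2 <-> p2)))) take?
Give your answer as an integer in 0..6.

p1 -> p2 = 4 -> 5 = 6
(p1 -> p2) -> p2 = 6 -> 5 = 5
p1 -> p2 = 4 -> 5 = 6
((p1 -> p2) -> p2) <-> (p1 -> p2) = 5 <-> 6 = 5
p2 -> p1 = 5 -> 4 = 5
p2 <-> p2 = 5 <-> 5 = 6
p1 -> (p2 <-> p2) = 4 -> 6 = 6
(p2 -> p1) -> (p1 -> (p2 <-> p2)) = 5 -> 6 = 6
!((p2 -> p1) -> (p1 -> (p2 <-> p2))) = !6 = 0
(((p1 -> p2) -> p2) <-> (p1 -> p2)) <-> !((p2 -> p1) -> (p1 -> (p2 <-> p2))) = 5 <-> 0 = 1
!((((p1 -> p2) -> p2) <-> (p1 -> p2)) <-> !((p2 -> p1) -> (p1 -> (p2 <-> p2)))) = !1 = 5

5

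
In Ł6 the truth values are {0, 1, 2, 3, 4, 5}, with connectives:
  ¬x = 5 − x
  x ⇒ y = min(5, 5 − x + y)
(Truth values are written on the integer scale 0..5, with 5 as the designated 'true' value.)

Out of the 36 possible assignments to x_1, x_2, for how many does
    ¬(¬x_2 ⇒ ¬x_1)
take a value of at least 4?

3

value 5: 1 assignment (counts)
value 4: 2 assignments (counts)
value 3: 3 assignments
value 2: 4 assignments
value 1: 5 assignments
value 0: 21 assignments
So 3 of the 36 assignments meet the threshold.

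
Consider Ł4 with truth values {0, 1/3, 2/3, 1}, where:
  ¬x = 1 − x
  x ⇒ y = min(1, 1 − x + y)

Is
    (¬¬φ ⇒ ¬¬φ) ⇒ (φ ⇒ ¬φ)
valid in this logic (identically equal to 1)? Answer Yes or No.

Counterexample: take φ = 2/3.
¬φ = ¬2/3 = 1/3
¬¬φ = ¬1/3 = 2/3
¬φ = ¬2/3 = 1/3
¬¬φ = ¬1/3 = 2/3
¬¬φ ⇒ ¬¬φ = 2/3 ⇒ 2/3 = 1
¬φ = ¬2/3 = 1/3
φ ⇒ ¬φ = 2/3 ⇒ 1/3 = 2/3
(¬¬φ ⇒ ¬¬φ) ⇒ (φ ⇒ ¬φ) = 1 ⇒ 2/3 = 2/3
This gives 2/3 ≠ 1.

No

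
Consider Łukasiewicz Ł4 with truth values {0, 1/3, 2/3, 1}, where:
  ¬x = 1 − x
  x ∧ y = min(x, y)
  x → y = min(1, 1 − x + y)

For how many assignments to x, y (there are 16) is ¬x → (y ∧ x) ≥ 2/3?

11

x = 0, y = 0 ↦ 0  <
x = 0, y = 1/3 ↦ 0  <
x = 0, y = 2/3 ↦ 0  <
x = 0, y = 1 ↦ 0  <
x = 1/3, y = 0 ↦ 1/3  <
x = 1/3, y = 1/3 ↦ 2/3  ≥
x = 1/3, y = 2/3 ↦ 2/3  ≥
x = 1/3, y = 1 ↦ 2/3  ≥
x = 2/3, y = 0 ↦ 2/3  ≥
x = 2/3, y = 1/3 ↦ 1  ≥
x = 2/3, y = 2/3 ↦ 1  ≥
x = 2/3, y = 1 ↦ 1  ≥
x = 1, y = 0 ↦ 1  ≥
x = 1, y = 1/3 ↦ 1  ≥
x = 1, y = 2/3 ↦ 1  ≥
x = 1, y = 1 ↦ 1  ≥
So 11 of the 16 assignments meet the threshold.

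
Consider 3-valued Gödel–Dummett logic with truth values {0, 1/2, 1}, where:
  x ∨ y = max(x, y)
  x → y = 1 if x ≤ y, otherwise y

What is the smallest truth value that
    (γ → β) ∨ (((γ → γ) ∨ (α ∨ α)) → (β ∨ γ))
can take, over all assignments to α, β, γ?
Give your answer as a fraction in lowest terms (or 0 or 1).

1/2

Take α = 0, β = 0, γ = 1/2:
γ → β = 1/2 → 0 = 0
γ → γ = 1/2 → 1/2 = 1
α ∨ α = 0 ∨ 0 = 0
(γ → γ) ∨ (α ∨ α) = 1 ∨ 0 = 1
β ∨ γ = 0 ∨ 1/2 = 1/2
((γ → γ) ∨ (α ∨ α)) → (β ∨ γ) = 1 → 1/2 = 1/2
(γ → β) ∨ (((γ → γ) ∨ (α ∨ α)) → (β ∨ γ)) = 0 ∨ 1/2 = 1/2
No assignment yields a value below 1/2, so this is the minimum.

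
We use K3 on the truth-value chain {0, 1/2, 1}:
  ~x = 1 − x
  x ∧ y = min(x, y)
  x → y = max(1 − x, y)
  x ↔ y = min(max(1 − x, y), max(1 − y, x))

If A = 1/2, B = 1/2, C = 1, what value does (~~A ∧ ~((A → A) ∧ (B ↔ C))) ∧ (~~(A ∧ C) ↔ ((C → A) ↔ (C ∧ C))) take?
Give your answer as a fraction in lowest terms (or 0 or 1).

1/2

~A = ~1/2 = 1/2
~~A = ~1/2 = 1/2
A → A = 1/2 → 1/2 = 1/2
B ↔ C = 1/2 ↔ 1 = 1/2
(A → A) ∧ (B ↔ C) = 1/2 ∧ 1/2 = 1/2
~((A → A) ∧ (B ↔ C)) = ~1/2 = 1/2
~~A ∧ ~((A → A) ∧ (B ↔ C)) = 1/2 ∧ 1/2 = 1/2
A ∧ C = 1/2 ∧ 1 = 1/2
~(A ∧ C) = ~1/2 = 1/2
~~(A ∧ C) = ~1/2 = 1/2
C → A = 1 → 1/2 = 1/2
C ∧ C = 1 ∧ 1 = 1
(C → A) ↔ (C ∧ C) = 1/2 ↔ 1 = 1/2
~~(A ∧ C) ↔ ((C → A) ↔ (C ∧ C)) = 1/2 ↔ 1/2 = 1/2
(~~A ∧ ~((A → A) ∧ (B ↔ C))) ∧ (~~(A ∧ C) ↔ ((C → A) ↔ (C ∧ C))) = 1/2 ∧ 1/2 = 1/2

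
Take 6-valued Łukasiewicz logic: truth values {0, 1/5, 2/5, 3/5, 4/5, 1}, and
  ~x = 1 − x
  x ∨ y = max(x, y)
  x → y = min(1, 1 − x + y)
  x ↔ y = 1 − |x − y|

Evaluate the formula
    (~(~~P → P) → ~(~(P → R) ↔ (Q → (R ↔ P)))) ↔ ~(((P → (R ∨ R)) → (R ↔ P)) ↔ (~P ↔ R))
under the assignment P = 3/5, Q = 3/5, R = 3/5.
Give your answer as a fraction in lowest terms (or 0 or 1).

1/5

~P = ~3/5 = 2/5
~~P = ~2/5 = 3/5
~~P → P = 3/5 → 3/5 = 1
~(~~P → P) = ~1 = 0
P → R = 3/5 → 3/5 = 1
~(P → R) = ~1 = 0
R ↔ P = 3/5 ↔ 3/5 = 1
Q → (R ↔ P) = 3/5 → 1 = 1
~(P → R) ↔ (Q → (R ↔ P)) = 0 ↔ 1 = 0
~(~(P → R) ↔ (Q → (R ↔ P))) = ~0 = 1
~(~~P → P) → ~(~(P → R) ↔ (Q → (R ↔ P))) = 0 → 1 = 1
R ∨ R = 3/5 ∨ 3/5 = 3/5
P → (R ∨ R) = 3/5 → 3/5 = 1
R ↔ P = 3/5 ↔ 3/5 = 1
(P → (R ∨ R)) → (R ↔ P) = 1 → 1 = 1
~P = ~3/5 = 2/5
~P ↔ R = 2/5 ↔ 3/5 = 4/5
((P → (R ∨ R)) → (R ↔ P)) ↔ (~P ↔ R) = 1 ↔ 4/5 = 4/5
~(((P → (R ∨ R)) → (R ↔ P)) ↔ (~P ↔ R)) = ~4/5 = 1/5
(~(~~P → P) → ~(~(P → R) ↔ (Q → (R ↔ P)))) ↔ ~(((P → (R ∨ R)) → (R ↔ P)) ↔ (~P ↔ R)) = 1 ↔ 1/5 = 1/5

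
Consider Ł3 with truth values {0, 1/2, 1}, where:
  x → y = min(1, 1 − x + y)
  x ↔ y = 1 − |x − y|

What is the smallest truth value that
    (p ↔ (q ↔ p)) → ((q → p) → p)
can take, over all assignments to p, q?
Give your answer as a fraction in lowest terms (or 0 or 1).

1/2

Take p = 1/2, q = 0:
q ↔ p = 0 ↔ 1/2 = 1/2
p ↔ (q ↔ p) = 1/2 ↔ 1/2 = 1
q → p = 0 → 1/2 = 1
(q → p) → p = 1 → 1/2 = 1/2
(p ↔ (q ↔ p)) → ((q → p) → p) = 1 → 1/2 = 1/2
No assignment yields a value below 1/2, so this is the minimum.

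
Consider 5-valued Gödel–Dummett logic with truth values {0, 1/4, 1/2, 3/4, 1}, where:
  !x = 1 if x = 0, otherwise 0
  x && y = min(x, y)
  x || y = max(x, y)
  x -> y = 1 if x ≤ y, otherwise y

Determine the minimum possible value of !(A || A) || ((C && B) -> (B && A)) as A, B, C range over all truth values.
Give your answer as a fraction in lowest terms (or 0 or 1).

Take A = 1/4, B = 1/2, C = 1/2:
A || A = 1/4 || 1/4 = 1/4
!(A || A) = !1/4 = 0
C && B = 1/2 && 1/2 = 1/2
B && A = 1/2 && 1/4 = 1/4
(C && B) -> (B && A) = 1/2 -> 1/4 = 1/4
!(A || A) || ((C && B) -> (B && A)) = 0 || 1/4 = 1/4
No assignment yields a value below 1/4, so this is the minimum.

1/4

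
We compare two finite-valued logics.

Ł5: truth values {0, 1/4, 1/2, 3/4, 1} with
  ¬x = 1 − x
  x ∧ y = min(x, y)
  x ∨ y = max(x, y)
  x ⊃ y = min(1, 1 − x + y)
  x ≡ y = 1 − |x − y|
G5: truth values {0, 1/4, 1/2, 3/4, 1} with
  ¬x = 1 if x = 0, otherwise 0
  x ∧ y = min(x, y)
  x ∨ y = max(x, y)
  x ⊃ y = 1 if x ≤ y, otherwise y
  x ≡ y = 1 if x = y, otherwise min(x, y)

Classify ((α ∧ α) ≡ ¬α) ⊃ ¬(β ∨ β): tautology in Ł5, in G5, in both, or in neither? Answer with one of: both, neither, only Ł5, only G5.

In Ł5: at α = 1/4, β = 3/4 the value is 3/4 — not a tautology.
In G5: every assignment gives 1 — tautology.

only G5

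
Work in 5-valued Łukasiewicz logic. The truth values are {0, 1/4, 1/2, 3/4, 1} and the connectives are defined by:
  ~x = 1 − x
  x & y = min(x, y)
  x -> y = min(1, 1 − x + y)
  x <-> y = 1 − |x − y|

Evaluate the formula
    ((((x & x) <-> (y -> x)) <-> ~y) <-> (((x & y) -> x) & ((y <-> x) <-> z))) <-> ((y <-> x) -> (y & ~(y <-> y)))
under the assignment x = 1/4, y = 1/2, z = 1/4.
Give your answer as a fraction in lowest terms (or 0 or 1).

3/4

x & x = 1/4 & 1/4 = 1/4
y -> x = 1/2 -> 1/4 = 3/4
(x & x) <-> (y -> x) = 1/4 <-> 3/4 = 1/2
~y = ~1/2 = 1/2
((x & x) <-> (y -> x)) <-> ~y = 1/2 <-> 1/2 = 1
x & y = 1/4 & 1/2 = 1/4
(x & y) -> x = 1/4 -> 1/4 = 1
y <-> x = 1/2 <-> 1/4 = 3/4
(y <-> x) <-> z = 3/4 <-> 1/4 = 1/2
((x & y) -> x) & ((y <-> x) <-> z) = 1 & 1/2 = 1/2
(((x & x) <-> (y -> x)) <-> ~y) <-> (((x & y) -> x) & ((y <-> x) <-> z)) = 1 <-> 1/2 = 1/2
y <-> x = 1/2 <-> 1/4 = 3/4
y <-> y = 1/2 <-> 1/2 = 1
~(y <-> y) = ~1 = 0
y & ~(y <-> y) = 1/2 & 0 = 0
(y <-> x) -> (y & ~(y <-> y)) = 3/4 -> 0 = 1/4
((((x & x) <-> (y -> x)) <-> ~y) <-> (((x & y) -> x) & ((y <-> x) <-> z))) <-> ((y <-> x) -> (y & ~(y <-> y))) = 1/2 <-> 1/4 = 3/4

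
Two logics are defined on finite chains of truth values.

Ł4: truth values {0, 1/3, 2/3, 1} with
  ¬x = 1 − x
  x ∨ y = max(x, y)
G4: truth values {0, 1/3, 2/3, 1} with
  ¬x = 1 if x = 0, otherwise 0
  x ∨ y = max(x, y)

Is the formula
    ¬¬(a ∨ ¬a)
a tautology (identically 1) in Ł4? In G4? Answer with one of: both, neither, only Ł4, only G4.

In Ł4: at a = 1/3 the value is 2/3 — not a tautology.
In G4: every assignment gives 1 — tautology.

only G4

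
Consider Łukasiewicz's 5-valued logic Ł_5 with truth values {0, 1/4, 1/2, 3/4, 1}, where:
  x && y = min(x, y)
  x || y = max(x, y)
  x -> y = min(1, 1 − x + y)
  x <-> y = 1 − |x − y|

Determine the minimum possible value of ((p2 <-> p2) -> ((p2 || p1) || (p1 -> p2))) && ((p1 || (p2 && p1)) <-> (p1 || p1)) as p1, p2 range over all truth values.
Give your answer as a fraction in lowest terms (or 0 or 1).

1/2

Take p1 = 1/2, p2 = 0:
p2 <-> p2 = 0 <-> 0 = 1
p2 || p1 = 0 || 1/2 = 1/2
p1 -> p2 = 1/2 -> 0 = 1/2
(p2 || p1) || (p1 -> p2) = 1/2 || 1/2 = 1/2
(p2 <-> p2) -> ((p2 || p1) || (p1 -> p2)) = 1 -> 1/2 = 1/2
p2 && p1 = 0 && 1/2 = 0
p1 || (p2 && p1) = 1/2 || 0 = 1/2
p1 || p1 = 1/2 || 1/2 = 1/2
(p1 || (p2 && p1)) <-> (p1 || p1) = 1/2 <-> 1/2 = 1
((p2 <-> p2) -> ((p2 || p1) || (p1 -> p2))) && ((p1 || (p2 && p1)) <-> (p1 || p1)) = 1/2 && 1 = 1/2
No assignment yields a value below 1/2, so this is the minimum.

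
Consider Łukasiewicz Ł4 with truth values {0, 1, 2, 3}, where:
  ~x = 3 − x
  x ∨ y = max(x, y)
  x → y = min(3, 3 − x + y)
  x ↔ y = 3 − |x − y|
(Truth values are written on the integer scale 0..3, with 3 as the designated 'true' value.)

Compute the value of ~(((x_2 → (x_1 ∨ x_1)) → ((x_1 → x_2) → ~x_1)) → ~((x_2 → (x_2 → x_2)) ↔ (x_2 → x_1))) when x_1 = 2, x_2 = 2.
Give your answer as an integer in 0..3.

1

x_1 ∨ x_1 = 2 ∨ 2 = 2
x_2 → (x_1 ∨ x_1) = 2 → 2 = 3
x_1 → x_2 = 2 → 2 = 3
~x_1 = ~2 = 1
(x_1 → x_2) → ~x_1 = 3 → 1 = 1
(x_2 → (x_1 ∨ x_1)) → ((x_1 → x_2) → ~x_1) = 3 → 1 = 1
x_2 → x_2 = 2 → 2 = 3
x_2 → (x_2 → x_2) = 2 → 3 = 3
x_2 → x_1 = 2 → 2 = 3
(x_2 → (x_2 → x_2)) ↔ (x_2 → x_1) = 3 ↔ 3 = 3
~((x_2 → (x_2 → x_2)) ↔ (x_2 → x_1)) = ~3 = 0
((x_2 → (x_1 ∨ x_1)) → ((x_1 → x_2) → ~x_1)) → ~((x_2 → (x_2 → x_2)) ↔ (x_2 → x_1)) = 1 → 0 = 2
~(((x_2 → (x_1 ∨ x_1)) → ((x_1 → x_2) → ~x_1)) → ~((x_2 → (x_2 → x_2)) ↔ (x_2 → x_1))) = ~2 = 1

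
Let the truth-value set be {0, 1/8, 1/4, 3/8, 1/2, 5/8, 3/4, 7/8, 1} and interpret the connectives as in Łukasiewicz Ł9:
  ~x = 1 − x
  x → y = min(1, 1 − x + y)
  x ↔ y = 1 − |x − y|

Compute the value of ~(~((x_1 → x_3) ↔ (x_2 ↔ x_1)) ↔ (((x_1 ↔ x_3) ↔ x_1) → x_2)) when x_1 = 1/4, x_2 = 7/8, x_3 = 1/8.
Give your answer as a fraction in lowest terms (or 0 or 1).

1/2

x_1 → x_3 = 1/4 → 1/8 = 7/8
x_2 ↔ x_1 = 7/8 ↔ 1/4 = 3/8
(x_1 → x_3) ↔ (x_2 ↔ x_1) = 7/8 ↔ 3/8 = 1/2
~((x_1 → x_3) ↔ (x_2 ↔ x_1)) = ~1/2 = 1/2
x_1 ↔ x_3 = 1/4 ↔ 1/8 = 7/8
(x_1 ↔ x_3) ↔ x_1 = 7/8 ↔ 1/4 = 3/8
((x_1 ↔ x_3) ↔ x_1) → x_2 = 3/8 → 7/8 = 1
~((x_1 → x_3) ↔ (x_2 ↔ x_1)) ↔ (((x_1 ↔ x_3) ↔ x_1) → x_2) = 1/2 ↔ 1 = 1/2
~(~((x_1 → x_3) ↔ (x_2 ↔ x_1)) ↔ (((x_1 ↔ x_3) ↔ x_1) → x_2)) = ~1/2 = 1/2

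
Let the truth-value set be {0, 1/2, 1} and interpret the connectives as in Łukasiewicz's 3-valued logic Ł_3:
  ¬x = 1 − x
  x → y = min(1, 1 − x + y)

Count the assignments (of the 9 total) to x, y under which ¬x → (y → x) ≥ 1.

x = 0, y = 0 ↦ 1  ≥
x = 0, y = 1/2 ↦ 1/2  <
x = 0, y = 1 ↦ 0  <
x = 1/2, y = 0 ↦ 1  ≥
x = 1/2, y = 1/2 ↦ 1  ≥
x = 1/2, y = 1 ↦ 1  ≥
x = 1, y = 0 ↦ 1  ≥
x = 1, y = 1/2 ↦ 1  ≥
x = 1, y = 1 ↦ 1  ≥
So 7 of the 9 assignments meet the threshold.

7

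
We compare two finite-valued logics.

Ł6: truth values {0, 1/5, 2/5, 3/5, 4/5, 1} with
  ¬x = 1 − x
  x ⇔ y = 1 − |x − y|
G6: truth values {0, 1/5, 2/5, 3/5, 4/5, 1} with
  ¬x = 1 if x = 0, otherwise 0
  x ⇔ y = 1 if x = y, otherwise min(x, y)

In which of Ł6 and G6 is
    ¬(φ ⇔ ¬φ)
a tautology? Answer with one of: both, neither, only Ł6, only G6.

only G6

In Ł6: at φ = 1/5 the value is 3/5 — not a tautology.
In G6: every assignment gives 1 — tautology.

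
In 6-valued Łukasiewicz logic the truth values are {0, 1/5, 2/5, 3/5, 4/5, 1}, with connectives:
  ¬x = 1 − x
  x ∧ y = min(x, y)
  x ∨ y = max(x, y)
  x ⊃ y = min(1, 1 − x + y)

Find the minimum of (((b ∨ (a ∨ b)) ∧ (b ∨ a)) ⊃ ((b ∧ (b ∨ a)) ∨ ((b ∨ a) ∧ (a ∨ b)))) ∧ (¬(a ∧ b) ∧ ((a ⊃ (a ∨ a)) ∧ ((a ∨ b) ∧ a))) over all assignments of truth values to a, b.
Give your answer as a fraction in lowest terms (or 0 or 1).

Take a = 0, b = 0:
a ∨ b = 0 ∨ 0 = 0
b ∨ (a ∨ b) = 0 ∨ 0 = 0
b ∨ a = 0 ∨ 0 = 0
(b ∨ (a ∨ b)) ∧ (b ∨ a) = 0 ∧ 0 = 0
b ∨ a = 0 ∨ 0 = 0
b ∧ (b ∨ a) = 0 ∧ 0 = 0
b ∨ a = 0 ∨ 0 = 0
a ∨ b = 0 ∨ 0 = 0
(b ∨ a) ∧ (a ∨ b) = 0 ∧ 0 = 0
(b ∧ (b ∨ a)) ∨ ((b ∨ a) ∧ (a ∨ b)) = 0 ∨ 0 = 0
((b ∨ (a ∨ b)) ∧ (b ∨ a)) ⊃ ((b ∧ (b ∨ a)) ∨ ((b ∨ a) ∧ (a ∨ b))) = 0 ⊃ 0 = 1
a ∧ b = 0 ∧ 0 = 0
¬(a ∧ b) = ¬0 = 1
a ∨ a = 0 ∨ 0 = 0
a ⊃ (a ∨ a) = 0 ⊃ 0 = 1
a ∨ b = 0 ∨ 0 = 0
(a ∨ b) ∧ a = 0 ∧ 0 = 0
(a ⊃ (a ∨ a)) ∧ ((a ∨ b) ∧ a) = 1 ∧ 0 = 0
¬(a ∧ b) ∧ ((a ⊃ (a ∨ a)) ∧ ((a ∨ b) ∧ a)) = 1 ∧ 0 = 0
(((b ∨ (a ∨ b)) ∧ (b ∨ a)) ⊃ ((b ∧ (b ∨ a)) ∨ ((b ∨ a) ∧ (a ∨ b)))) ∧ (¬(a ∧ b) ∧ ((a ⊃ (a ∨ a)) ∧ ((a ∨ b) ∧ a))) = 1 ∧ 0 = 0
No assignment yields a value below 0, so this is the minimum.

0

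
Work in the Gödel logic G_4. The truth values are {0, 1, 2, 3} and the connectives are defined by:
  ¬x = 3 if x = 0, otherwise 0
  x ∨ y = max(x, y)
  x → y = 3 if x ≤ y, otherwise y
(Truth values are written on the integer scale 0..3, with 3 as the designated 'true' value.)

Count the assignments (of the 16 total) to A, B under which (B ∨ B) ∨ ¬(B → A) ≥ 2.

A = 0, B = 0 ↦ 0  <
A = 0, B = 1 ↦ 3  ≥
A = 0, B = 2 ↦ 3  ≥
A = 0, B = 3 ↦ 3  ≥
A = 1, B = 0 ↦ 0  <
A = 1, B = 1 ↦ 1  <
A = 1, B = 2 ↦ 2  ≥
A = 1, B = 3 ↦ 3  ≥
A = 2, B = 0 ↦ 0  <
A = 2, B = 1 ↦ 1  <
A = 2, B = 2 ↦ 2  ≥
A = 2, B = 3 ↦ 3  ≥
A = 3, B = 0 ↦ 0  <
A = 3, B = 1 ↦ 1  <
A = 3, B = 2 ↦ 2  ≥
A = 3, B = 3 ↦ 3  ≥
So 9 of the 16 assignments meet the threshold.

9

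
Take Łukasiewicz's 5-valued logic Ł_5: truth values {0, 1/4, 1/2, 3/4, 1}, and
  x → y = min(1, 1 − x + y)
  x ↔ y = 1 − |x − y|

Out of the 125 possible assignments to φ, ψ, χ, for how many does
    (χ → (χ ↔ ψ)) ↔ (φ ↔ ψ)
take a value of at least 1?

value 1: 28 assignments (counts)
value 3/4: 40 assignments
value 1/2: 31 assignments
value 1/4: 17 assignments
value 0: 9 assignments
So 28 of the 125 assignments meet the threshold.

28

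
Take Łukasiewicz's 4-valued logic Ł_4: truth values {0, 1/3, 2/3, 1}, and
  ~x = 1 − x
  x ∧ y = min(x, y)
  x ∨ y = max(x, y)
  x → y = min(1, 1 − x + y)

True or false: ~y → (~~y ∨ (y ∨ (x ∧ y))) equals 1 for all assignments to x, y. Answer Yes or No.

No

Counterexample: take x = 0, y = 0.
~y = ~0 = 1
~y = ~0 = 1
~~y = ~1 = 0
x ∧ y = 0 ∧ 0 = 0
y ∨ (x ∧ y) = 0 ∨ 0 = 0
~~y ∨ (y ∨ (x ∧ y)) = 0 ∨ 0 = 0
~y → (~~y ∨ (y ∨ (x ∧ y))) = 1 → 0 = 0
This gives 0 ≠ 1.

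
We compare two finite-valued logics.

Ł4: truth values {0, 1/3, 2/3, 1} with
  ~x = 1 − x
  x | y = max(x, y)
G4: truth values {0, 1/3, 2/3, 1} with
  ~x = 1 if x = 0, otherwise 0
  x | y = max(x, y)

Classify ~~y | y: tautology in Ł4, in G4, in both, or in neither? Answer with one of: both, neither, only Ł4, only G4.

neither

In Ł4: at y = 0 the value is 0 — not a tautology.
In G4: at y = 0 the value is 0 — not a tautology.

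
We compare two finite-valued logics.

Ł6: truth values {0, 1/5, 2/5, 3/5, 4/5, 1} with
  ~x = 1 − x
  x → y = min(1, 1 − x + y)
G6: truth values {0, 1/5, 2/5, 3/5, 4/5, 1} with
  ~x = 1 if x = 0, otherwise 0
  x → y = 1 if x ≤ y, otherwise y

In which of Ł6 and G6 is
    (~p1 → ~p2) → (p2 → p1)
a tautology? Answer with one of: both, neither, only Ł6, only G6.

In Ł6: every assignment gives 1 — tautology.
In G6: at p1 = 1/5, p2 = 2/5 the value is 1/5 — not a tautology.

only Ł6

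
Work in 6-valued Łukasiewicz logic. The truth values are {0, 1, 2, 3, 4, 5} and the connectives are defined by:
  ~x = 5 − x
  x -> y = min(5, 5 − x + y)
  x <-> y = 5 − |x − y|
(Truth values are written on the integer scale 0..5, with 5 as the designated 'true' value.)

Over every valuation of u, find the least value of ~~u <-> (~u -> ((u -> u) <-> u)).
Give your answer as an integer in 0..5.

3

Take u = 2:
~u = ~2 = 3
~~u = ~3 = 2
~u = ~2 = 3
u -> u = 2 -> 2 = 5
(u -> u) <-> u = 5 <-> 2 = 2
~u -> ((u -> u) <-> u) = 3 -> 2 = 4
~~u <-> (~u -> ((u -> u) <-> u)) = 2 <-> 4 = 3
No assignment yields a value below 3, so this is the minimum.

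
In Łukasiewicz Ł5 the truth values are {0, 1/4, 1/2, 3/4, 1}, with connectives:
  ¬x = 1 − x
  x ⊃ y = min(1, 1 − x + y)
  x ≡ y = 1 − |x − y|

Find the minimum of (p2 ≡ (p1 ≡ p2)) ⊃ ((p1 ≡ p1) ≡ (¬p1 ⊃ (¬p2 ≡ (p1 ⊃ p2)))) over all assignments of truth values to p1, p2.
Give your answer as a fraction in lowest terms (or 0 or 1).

Take p1 = 0, p2 = 1/2:
p1 ≡ p2 = 0 ≡ 1/2 = 1/2
p2 ≡ (p1 ≡ p2) = 1/2 ≡ 1/2 = 1
p1 ≡ p1 = 0 ≡ 0 = 1
¬p1 = ¬0 = 1
¬p2 = ¬1/2 = 1/2
p1 ⊃ p2 = 0 ⊃ 1/2 = 1
¬p2 ≡ (p1 ⊃ p2) = 1/2 ≡ 1 = 1/2
¬p1 ⊃ (¬p2 ≡ (p1 ⊃ p2)) = 1 ⊃ 1/2 = 1/2
(p1 ≡ p1) ≡ (¬p1 ⊃ (¬p2 ≡ (p1 ⊃ p2))) = 1 ≡ 1/2 = 1/2
(p2 ≡ (p1 ≡ p2)) ⊃ ((p1 ≡ p1) ≡ (¬p1 ⊃ (¬p2 ≡ (p1 ⊃ p2)))) = 1 ⊃ 1/2 = 1/2
No assignment yields a value below 1/2, so this is the minimum.

1/2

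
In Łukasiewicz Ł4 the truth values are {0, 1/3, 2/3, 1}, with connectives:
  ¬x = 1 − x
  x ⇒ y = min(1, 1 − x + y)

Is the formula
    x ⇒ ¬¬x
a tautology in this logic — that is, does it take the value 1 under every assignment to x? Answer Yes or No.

x = 0 ↦ 1
x = 1/3 ↦ 1
x = 2/3 ↦ 1
x = 1 ↦ 1
Every assignment gives a value ≥ 1.

Yes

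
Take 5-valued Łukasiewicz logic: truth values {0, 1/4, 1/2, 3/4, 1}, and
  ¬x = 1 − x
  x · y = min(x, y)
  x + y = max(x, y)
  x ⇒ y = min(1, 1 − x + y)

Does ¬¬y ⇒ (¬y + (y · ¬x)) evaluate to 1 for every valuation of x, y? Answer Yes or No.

No

Counterexample: take x = 1/4, y = 1.
¬y = ¬1 = 0
¬¬y = ¬0 = 1
¬y = ¬1 = 0
¬x = ¬1/4 = 3/4
y · ¬x = 1 · 3/4 = 3/4
¬y + (y · ¬x) = 0 + 3/4 = 3/4
¬¬y ⇒ (¬y + (y · ¬x)) = 1 ⇒ 3/4 = 3/4
This gives 3/4 ≠ 1.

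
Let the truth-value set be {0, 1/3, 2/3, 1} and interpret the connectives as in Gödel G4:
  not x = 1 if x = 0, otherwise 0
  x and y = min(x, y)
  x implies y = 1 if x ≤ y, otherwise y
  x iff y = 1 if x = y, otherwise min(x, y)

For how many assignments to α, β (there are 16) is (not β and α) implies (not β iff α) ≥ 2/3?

16

α = 0, β = 0 ↦ 1  ≥
α = 0, β = 1/3 ↦ 1  ≥
α = 0, β = 2/3 ↦ 1  ≥
α = 0, β = 1 ↦ 1  ≥
α = 1/3, β = 0 ↦ 1  ≥
α = 1/3, β = 1/3 ↦ 1  ≥
α = 1/3, β = 2/3 ↦ 1  ≥
α = 1/3, β = 1 ↦ 1  ≥
α = 2/3, β = 0 ↦ 1  ≥
α = 2/3, β = 1/3 ↦ 1  ≥
α = 2/3, β = 2/3 ↦ 1  ≥
α = 2/3, β = 1 ↦ 1  ≥
α = 1, β = 0 ↦ 1  ≥
α = 1, β = 1/3 ↦ 1  ≥
α = 1, β = 2/3 ↦ 1  ≥
α = 1, β = 1 ↦ 1  ≥
So 16 of the 16 assignments meet the threshold.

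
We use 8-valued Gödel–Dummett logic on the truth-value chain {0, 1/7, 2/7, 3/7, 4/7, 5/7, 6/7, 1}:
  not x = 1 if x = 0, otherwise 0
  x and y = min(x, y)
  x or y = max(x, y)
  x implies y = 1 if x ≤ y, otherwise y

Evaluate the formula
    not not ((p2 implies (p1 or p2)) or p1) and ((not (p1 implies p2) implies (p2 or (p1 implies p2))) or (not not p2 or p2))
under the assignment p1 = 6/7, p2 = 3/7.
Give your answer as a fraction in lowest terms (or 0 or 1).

1

p1 or p2 = 6/7 or 3/7 = 6/7
p2 implies (p1 or p2) = 3/7 implies 6/7 = 1
(p2 implies (p1 or p2)) or p1 = 1 or 6/7 = 1
not ((p2 implies (p1 or p2)) or p1) = not 1 = 0
not not ((p2 implies (p1 or p2)) or p1) = not 0 = 1
p1 implies p2 = 6/7 implies 3/7 = 3/7
not (p1 implies p2) = not 3/7 = 0
p1 implies p2 = 6/7 implies 3/7 = 3/7
p2 or (p1 implies p2) = 3/7 or 3/7 = 3/7
not (p1 implies p2) implies (p2 or (p1 implies p2)) = 0 implies 3/7 = 1
not p2 = not 3/7 = 0
not not p2 = not 0 = 1
not not p2 or p2 = 1 or 3/7 = 1
(not (p1 implies p2) implies (p2 or (p1 implies p2))) or (not not p2 or p2) = 1 or 1 = 1
not not ((p2 implies (p1 or p2)) or p1) and ((not (p1 implies p2) implies (p2 or (p1 implies p2))) or (not not p2 or p2)) = 1 and 1 = 1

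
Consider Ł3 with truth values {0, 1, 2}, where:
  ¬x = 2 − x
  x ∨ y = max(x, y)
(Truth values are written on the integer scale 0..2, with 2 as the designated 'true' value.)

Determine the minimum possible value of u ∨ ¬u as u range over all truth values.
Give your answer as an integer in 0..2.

Take u = 1:
¬u = ¬1 = 1
u ∨ ¬u = 1 ∨ 1 = 1
No assignment yields a value below 1, so this is the minimum.

1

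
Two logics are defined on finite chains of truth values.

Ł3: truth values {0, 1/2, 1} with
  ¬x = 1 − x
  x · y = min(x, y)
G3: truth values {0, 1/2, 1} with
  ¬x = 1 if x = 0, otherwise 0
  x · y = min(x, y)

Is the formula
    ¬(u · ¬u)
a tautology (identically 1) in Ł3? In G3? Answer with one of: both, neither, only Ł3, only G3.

In Ł3: at u = 1/2 the value is 1/2 — not a tautology.
In G3: every assignment gives 1 — tautology.

only G3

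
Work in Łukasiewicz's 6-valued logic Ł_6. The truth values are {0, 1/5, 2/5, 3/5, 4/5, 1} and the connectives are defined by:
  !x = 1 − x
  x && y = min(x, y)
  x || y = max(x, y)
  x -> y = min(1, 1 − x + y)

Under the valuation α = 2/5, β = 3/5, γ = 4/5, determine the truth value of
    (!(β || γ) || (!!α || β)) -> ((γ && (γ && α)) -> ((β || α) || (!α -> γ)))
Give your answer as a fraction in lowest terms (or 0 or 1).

β || γ = 3/5 || 4/5 = 4/5
!(β || γ) = !4/5 = 1/5
!α = !2/5 = 3/5
!!α = !3/5 = 2/5
!!α || β = 2/5 || 3/5 = 3/5
!(β || γ) || (!!α || β) = 1/5 || 3/5 = 3/5
γ && α = 4/5 && 2/5 = 2/5
γ && (γ && α) = 4/5 && 2/5 = 2/5
β || α = 3/5 || 2/5 = 3/5
!α = !2/5 = 3/5
!α -> γ = 3/5 -> 4/5 = 1
(β || α) || (!α -> γ) = 3/5 || 1 = 1
(γ && (γ && α)) -> ((β || α) || (!α -> γ)) = 2/5 -> 1 = 1
(!(β || γ) || (!!α || β)) -> ((γ && (γ && α)) -> ((β || α) || (!α -> γ))) = 3/5 -> 1 = 1

1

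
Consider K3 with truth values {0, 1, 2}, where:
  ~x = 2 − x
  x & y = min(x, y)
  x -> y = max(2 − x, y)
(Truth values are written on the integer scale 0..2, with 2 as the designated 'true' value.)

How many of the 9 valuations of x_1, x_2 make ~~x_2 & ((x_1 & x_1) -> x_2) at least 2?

3

x_1 = 0, x_2 = 0 ↦ 0  <
x_1 = 0, x_2 = 1 ↦ 1  <
x_1 = 0, x_2 = 2 ↦ 2  ≥
x_1 = 1, x_2 = 0 ↦ 0  <
x_1 = 1, x_2 = 1 ↦ 1  <
x_1 = 1, x_2 = 2 ↦ 2  ≥
x_1 = 2, x_2 = 0 ↦ 0  <
x_1 = 2, x_2 = 1 ↦ 1  <
x_1 = 2, x_2 = 2 ↦ 2  ≥
So 3 of the 9 assignments meet the threshold.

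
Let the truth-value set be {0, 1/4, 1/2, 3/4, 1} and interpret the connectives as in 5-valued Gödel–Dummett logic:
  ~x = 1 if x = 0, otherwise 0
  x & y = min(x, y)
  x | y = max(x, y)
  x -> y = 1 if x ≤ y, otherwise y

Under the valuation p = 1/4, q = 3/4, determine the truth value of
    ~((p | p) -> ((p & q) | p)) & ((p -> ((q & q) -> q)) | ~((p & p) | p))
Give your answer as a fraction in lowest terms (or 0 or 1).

0

p | p = 1/4 | 1/4 = 1/4
p & q = 1/4 & 3/4 = 1/4
(p & q) | p = 1/4 | 1/4 = 1/4
(p | p) -> ((p & q) | p) = 1/4 -> 1/4 = 1
~((p | p) -> ((p & q) | p)) = ~1 = 0
q & q = 3/4 & 3/4 = 3/4
(q & q) -> q = 3/4 -> 3/4 = 1
p -> ((q & q) -> q) = 1/4 -> 1 = 1
p & p = 1/4 & 1/4 = 1/4
(p & p) | p = 1/4 | 1/4 = 1/4
~((p & p) | p) = ~1/4 = 0
(p -> ((q & q) -> q)) | ~((p & p) | p) = 1 | 0 = 1
~((p | p) -> ((p & q) | p)) & ((p -> ((q & q) -> q)) | ~((p & p) | p)) = 0 & 1 = 0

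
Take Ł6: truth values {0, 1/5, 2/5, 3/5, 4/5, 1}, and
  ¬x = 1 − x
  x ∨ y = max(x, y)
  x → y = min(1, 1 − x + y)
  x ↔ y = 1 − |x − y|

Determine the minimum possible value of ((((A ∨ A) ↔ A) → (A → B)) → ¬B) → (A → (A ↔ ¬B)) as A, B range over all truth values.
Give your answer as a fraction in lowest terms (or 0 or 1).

3/5

Take A = 1, B = 2/5:
A ∨ A = 1 ∨ 1 = 1
(A ∨ A) ↔ A = 1 ↔ 1 = 1
A → B = 1 → 2/5 = 2/5
((A ∨ A) ↔ A) → (A → B) = 1 → 2/5 = 2/5
¬B = ¬2/5 = 3/5
(((A ∨ A) ↔ A) → (A → B)) → ¬B = 2/5 → 3/5 = 1
¬B = ¬2/5 = 3/5
A ↔ ¬B = 1 ↔ 3/5 = 3/5
A → (A ↔ ¬B) = 1 → 3/5 = 3/5
((((A ∨ A) ↔ A) → (A → B)) → ¬B) → (A → (A ↔ ¬B)) = 1 → 3/5 = 3/5
No assignment yields a value below 3/5, so this is the minimum.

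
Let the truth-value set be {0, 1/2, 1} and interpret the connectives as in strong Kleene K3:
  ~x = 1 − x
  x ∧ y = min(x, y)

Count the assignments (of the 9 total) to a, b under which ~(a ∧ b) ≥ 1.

a = 0, b = 0 ↦ 1  ≥
a = 0, b = 1/2 ↦ 1  ≥
a = 0, b = 1 ↦ 1  ≥
a = 1/2, b = 0 ↦ 1  ≥
a = 1/2, b = 1/2 ↦ 1/2  <
a = 1/2, b = 1 ↦ 1/2  <
a = 1, b = 0 ↦ 1  ≥
a = 1, b = 1/2 ↦ 1/2  <
a = 1, b = 1 ↦ 0  <
So 5 of the 9 assignments meet the threshold.

5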